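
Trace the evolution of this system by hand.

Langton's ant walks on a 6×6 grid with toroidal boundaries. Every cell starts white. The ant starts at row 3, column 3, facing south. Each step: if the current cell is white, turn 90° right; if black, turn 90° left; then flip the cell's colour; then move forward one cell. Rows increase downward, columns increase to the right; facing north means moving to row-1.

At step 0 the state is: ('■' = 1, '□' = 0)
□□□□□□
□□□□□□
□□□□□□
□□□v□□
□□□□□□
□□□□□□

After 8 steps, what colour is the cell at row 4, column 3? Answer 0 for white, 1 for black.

1

gen 0: □□□□□□
□□□□□□
□□□□□□
□□□v□□
□□□□□□
□□□□□□
gen 1: □□□□□□
□□□□□□
□□□□□□
□□<■□□
□□□□□□
□□□□□□
gen 2: □□□□□□
□□□□□□
□□^□□□
□□■■□□
□□□□□□
□□□□□□
gen 3: □□□□□□
□□□□□□
□□■>□□
□□■■□□
□□□□□□
□□□□□□
gen 4: □□□□□□
□□□□□□
□□■■□□
□□■v□□
□□□□□□
□□□□□□
gen 5: □□□□□□
□□□□□□
□□■■□□
□□■□>□
□□□□□□
□□□□□□
gen 6: □□□□□□
□□□□□□
□□■■□□
□□■□■□
□□□□v□
□□□□□□
gen 7: □□□□□□
□□□□□□
□□■■□□
□□■□■□
□□□<■□
□□□□□□
gen 8: □□□□□□
□□□□□□
□□■■□□
□□■^■□
□□□■■□
□□□□□□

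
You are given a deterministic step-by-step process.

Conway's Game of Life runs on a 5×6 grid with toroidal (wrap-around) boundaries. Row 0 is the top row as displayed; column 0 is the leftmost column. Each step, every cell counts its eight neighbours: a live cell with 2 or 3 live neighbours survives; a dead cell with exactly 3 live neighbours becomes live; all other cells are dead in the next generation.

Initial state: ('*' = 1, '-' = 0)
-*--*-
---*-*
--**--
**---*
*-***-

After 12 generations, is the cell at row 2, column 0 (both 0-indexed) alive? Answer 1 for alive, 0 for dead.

k=0  -*--*-
---*-*
--**--
**---*
*-***-
k=1  **----
---*--
-***-*
*----*
--***-
k=2  -*--*-
---**-
-***-*
*----*
--***-
k=3  -----*
**---*
-***-*
*----*
*****-
k=4  ---*--
-*---*
--*---
------
-****-
k=5  **-*--
--*---
------
-*----
--***-
k=6  -*--*-
-**---
------
--**--
*--**-
k=7  **--**
-**---
-*-*--
--***-
-*--**
k=8  ---**-
---***
-*--*-
**---*
-*----
k=9  --**-*
--*--*
-***--
-**--*
-**-**
k=10  -----*
*-----
---**-
-----*
-----*
k=11  *----*
----**
----**
-----*
*---**
k=12  ------
------
*-----
------
----*-

1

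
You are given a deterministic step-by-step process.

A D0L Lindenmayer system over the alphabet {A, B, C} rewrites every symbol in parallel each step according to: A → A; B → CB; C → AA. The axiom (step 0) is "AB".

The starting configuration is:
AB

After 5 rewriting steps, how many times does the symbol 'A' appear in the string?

t=0: AB
t=1: ACB
t=2: AAACB
t=3: AAAAACB
t=4: AAAAAAACB
t=5: AAAAAAAAACB

9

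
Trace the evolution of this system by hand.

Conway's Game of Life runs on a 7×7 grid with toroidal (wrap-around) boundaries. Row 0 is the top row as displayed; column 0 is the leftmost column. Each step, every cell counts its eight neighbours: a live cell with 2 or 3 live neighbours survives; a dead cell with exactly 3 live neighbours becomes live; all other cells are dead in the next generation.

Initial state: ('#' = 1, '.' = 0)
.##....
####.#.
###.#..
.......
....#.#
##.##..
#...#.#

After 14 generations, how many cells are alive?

[0] .##....
####.#.
###.#..
.......
....#.#
##.##..
#...#.#
[1] ....##.
....#.#
#...#.#
##.#.#.
#..###.
.#.##..
....###
[2] ...#...
#..##.#
.#.##..
.###...
#....#.
#.#....
......#
[3] #..####
#....#.
.#...#.
##.#...
#..#..#
##.....
.......
[4] #...##.
##.....
.##.#..
.#..#..
......#
##....#
.#..##.
[5] #...##.
#.#####
..##...
####.#.
.#...##
.#....#
.#..#..
[6] #.#....
#.#....
.......
#..#.#.
....##.
.##...#
.#..#.#
[7] #.##..#
.......
.#....#
.....##
######.
.####.#
...#.##
[8] #.#####
.##...#
#....##
...#...
.......
.......
.......
[9] #.#####
..#....
###..##
......#
.......
.......
...####
[10] ###....
.......
###..##
.#...##
.......
....##.
#.#....
[11] #.#....
.......
.##..#.
.##..#.
....#.#
.......
#.##..#
[12] #.##..#
..#....
.##....
#######
.....#.
#..#.##
#.##..#
[13] #.....#
#......
....###
#..####
.......
####.#.
.......
[14] #.....#
#......
...#...
#..#...
.......
.##....
..#....

9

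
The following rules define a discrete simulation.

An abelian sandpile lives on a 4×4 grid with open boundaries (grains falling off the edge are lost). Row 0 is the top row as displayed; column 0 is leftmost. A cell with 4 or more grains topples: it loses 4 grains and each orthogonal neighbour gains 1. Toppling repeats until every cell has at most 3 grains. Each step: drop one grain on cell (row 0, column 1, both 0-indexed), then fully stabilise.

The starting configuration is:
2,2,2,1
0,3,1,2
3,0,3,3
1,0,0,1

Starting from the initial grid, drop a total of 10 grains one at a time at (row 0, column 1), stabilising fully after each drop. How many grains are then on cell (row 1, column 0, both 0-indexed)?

2

step 0: 2,2,2,1
0,3,1,2
3,0,3,3
1,0,0,1
step 1: 2,3,2,1
0,3,1,2
3,0,3,3
1,0,0,1
step 2: 3,1,3,1
1,0,2,2
3,1,3,3
1,0,0,1
step 3: 3,2,3,1
1,0,2,2
3,1,3,3
1,0,0,1
step 4: 3,3,3,1
1,0,2,2
3,1,3,3
1,0,0,1
step 5: 0,2,0,2
2,1,3,2
3,1,3,3
1,0,0,1
step 6: 0,3,0,2
2,1,3,2
3,1,3,3
1,0,0,1
step 7: 1,0,1,2
2,2,3,2
3,1,3,3
1,0,0,1
step 8: 1,1,1,2
2,2,3,2
3,1,3,3
1,0,0,1
step 9: 1,2,1,2
2,2,3,2
3,1,3,3
1,0,0,1
step 10: 1,3,1,2
2,2,3,2
3,1,3,3
1,0,0,1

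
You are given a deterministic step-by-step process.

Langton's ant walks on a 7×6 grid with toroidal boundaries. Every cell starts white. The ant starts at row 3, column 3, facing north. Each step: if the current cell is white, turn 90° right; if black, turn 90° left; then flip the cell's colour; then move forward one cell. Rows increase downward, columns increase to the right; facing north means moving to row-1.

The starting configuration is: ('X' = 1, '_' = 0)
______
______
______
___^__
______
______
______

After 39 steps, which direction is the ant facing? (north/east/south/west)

0) ______
______
______
___^__
______
______
______
1) ______
______
______
___X>_
______
______
______
2) ______
______
______
___XX_
____v_
______
______
3) ______
______
______
___XX_
___<X_
______
______
4) ______
______
______
___^X_
___XX_
______
______
5) ______
______
______
__<_X_
___XX_
______
______
6) ______
______
__^___
__X_X_
___XX_
______
______
7) ______
______
__X>__
__X_X_
___XX_
______
______
8) ______
______
__XX__
__XvX_
___XX_
______
______
9) ______
______
__XX__
__<XX_
___XX_
______
______
10) ______
______
__XX__
___XX_
__vXX_
______
______
11) ______
______
__XX__
___XX_
_<XXX_
______
______
12) ______
______
__XX__
_^_XX_
_XXXX_
______
______
13) ______
______
__XX__
_X>XX_
_XXXX_
______
______
14) ______
______
__XX__
_XXXX_
_XvXX_
______
______
15) ______
______
__XX__
_XXXX_
_X_>X_
______
______
16) ______
______
__XX__
_XX^X_
_X__X_
______
______
17) ______
______
__XX__
_X<_X_
_X__X_
______
______
18) ______
______
__XX__
_X__X_
_Xv_X_
______
______
19) ______
______
__XX__
_X__X_
_<X_X_
______
______
20) ______
______
__XX__
_X__X_
__X_X_
_v____
______
21) ______
______
__XX__
_X__X_
__X_X_
<X____
______
22) ______
______
__XX__
_X__X_
^_X_X_
XX____
______
23) ______
______
__XX__
_X__X_
X>X_X_
XX____
______
24) ______
______
__XX__
_X__X_
XXX_X_
Xv____
______
25) ______
______
__XX__
_X__X_
XXX_X_
X_>___
______
26) ______
______
__XX__
_X__X_
XXX_X_
X_X___
__v___
27) ______
______
__XX__
_X__X_
XXX_X_
X_X___
_<X___
28) ______
______
__XX__
_X__X_
XXX_X_
X^X___
_XX___
29) ______
______
__XX__
_X__X_
XXX_X_
XX>___
_XX___
30) ______
______
__XX__
_X__X_
XX^_X_
XX____
_XX___
31) ______
______
__XX__
_X__X_
X<__X_
XX____
_XX___
32) ______
______
__XX__
_X__X_
X___X_
Xv____
_XX___
33) ______
______
__XX__
_X__X_
X___X_
X_>___
_XX___
34) ______
______
__XX__
_X__X_
X___X_
X_X___
_Xv___
35) ______
______
__XX__
_X__X_
X___X_
X_X___
_X_>__
36) ___v__
______
__XX__
_X__X_
X___X_
X_X___
_X_X__
37) __<X__
______
__XX__
_X__X_
X___X_
X_X___
_X_X__
38) __XX__
______
__XX__
_X__X_
X___X_
X_X___
_X^X__
39) __XX__
______
__XX__
_X__X_
X___X_
X_X___
_XX>__

east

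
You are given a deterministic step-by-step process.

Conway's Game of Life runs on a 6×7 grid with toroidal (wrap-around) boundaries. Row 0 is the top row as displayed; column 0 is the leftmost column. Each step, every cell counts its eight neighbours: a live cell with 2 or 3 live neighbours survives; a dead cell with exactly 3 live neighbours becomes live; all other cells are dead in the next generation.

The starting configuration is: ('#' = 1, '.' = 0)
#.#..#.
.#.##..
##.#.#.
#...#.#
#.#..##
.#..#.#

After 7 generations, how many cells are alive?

5

step 0: #.#..#.
.#.##..
##.#.#.
#...#.#
#.#..##
.#..#.#
step 1: #.#..##
...#.#.
.#.#.#.
..###..
...##..
..###..
step 2: .##..##
##.#.#.
.....#.
.....#.
.....#.
.##...#
step 3: ...###.
##...#.
.....#.
....###
.....##
.##...#
step 4: ...###.
.....#.
#......
....#..
....#..
#.##..#
step 5: ..##.#.
.....##
.......
.......
....##.
..#...#
step 6: ..####.
....###
.......
.......
.....#.
..#...#
step 7: ..#....
......#
.....#.
.......
.......
..#...#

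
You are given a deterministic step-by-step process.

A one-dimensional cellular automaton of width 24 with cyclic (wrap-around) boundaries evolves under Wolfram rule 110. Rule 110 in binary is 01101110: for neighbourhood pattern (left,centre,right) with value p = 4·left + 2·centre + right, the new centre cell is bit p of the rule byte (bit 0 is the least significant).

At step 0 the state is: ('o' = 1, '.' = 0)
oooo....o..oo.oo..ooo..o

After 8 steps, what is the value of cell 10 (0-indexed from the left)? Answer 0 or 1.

step 0: oooo....o..oo.oo..ooo..o
step 1: ...o...oo.oooooo.oo.o.oo
step 2: ..oo..ooooo....ooooooooo
step 3: .ooo.oo...o...oo.......o
step 4: oo.oooo..oo..ooo......oo
step 5: .ooo..o.ooo.oo.o.....oo.
step 6: oo.o.oooo.oooooo....ooo.
step 7: oooooo..ooo....o...oo.oo
step 8: .....o.oo.o...oo..ooooo.

1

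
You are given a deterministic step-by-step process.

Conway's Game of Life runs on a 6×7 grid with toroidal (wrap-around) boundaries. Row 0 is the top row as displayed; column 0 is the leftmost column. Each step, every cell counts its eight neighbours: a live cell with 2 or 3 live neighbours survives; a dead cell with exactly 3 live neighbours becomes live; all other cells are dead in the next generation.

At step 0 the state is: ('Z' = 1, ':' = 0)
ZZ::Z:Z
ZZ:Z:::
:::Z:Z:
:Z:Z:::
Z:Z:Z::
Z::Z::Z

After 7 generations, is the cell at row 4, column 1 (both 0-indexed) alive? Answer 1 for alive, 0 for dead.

gen 0: ZZ::Z:Z
ZZ:Z:::
:::Z:Z:
:Z:Z:::
Z:Z:Z::
Z::Z::Z
gen 1: :::ZZZ:
:Z:Z:Z:
ZZ:Z:::
:Z:Z:::
Z:Z:Z:Z
::ZZZ::
gen 2: :::::Z:
ZZ:Z:ZZ
ZZ:Z:::
:::ZZ:Z
Z:::ZZ:
:ZZ:::Z
gen 3: ::::ZZ:
:Z:::Z:
:Z:Z:::
:ZZZ::Z
ZZZ:Z::
ZZ::Z:Z
gen 4: :Z::Z::
::Z::Z:
:Z:ZZ::
::::Z::
::::Z::
::Z:Z:Z
gen 5: :ZZ:Z::
:ZZ::Z:
::ZZZZ:
::::ZZ:
::::Z::
::::Z::
gen 6: :ZZ:ZZ:
:::::Z:
:ZZ:::Z
:::::::
:::ZZ::
::::ZZ:
gen 7: :::Z::Z
Z::ZZZZ
:::::::
::ZZ:::
:::ZZZ:
::Z::::

0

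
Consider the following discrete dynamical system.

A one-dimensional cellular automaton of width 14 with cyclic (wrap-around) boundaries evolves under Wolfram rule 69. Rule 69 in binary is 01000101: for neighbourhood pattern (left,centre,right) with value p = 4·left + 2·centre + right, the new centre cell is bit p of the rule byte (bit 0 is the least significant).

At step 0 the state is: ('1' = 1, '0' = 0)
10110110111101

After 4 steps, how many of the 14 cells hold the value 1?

5

step 0: 10110110111101
step 1: 10010010000100
step 2: 10010010110100
step 3: 10010010010100
step 4: 10010010010100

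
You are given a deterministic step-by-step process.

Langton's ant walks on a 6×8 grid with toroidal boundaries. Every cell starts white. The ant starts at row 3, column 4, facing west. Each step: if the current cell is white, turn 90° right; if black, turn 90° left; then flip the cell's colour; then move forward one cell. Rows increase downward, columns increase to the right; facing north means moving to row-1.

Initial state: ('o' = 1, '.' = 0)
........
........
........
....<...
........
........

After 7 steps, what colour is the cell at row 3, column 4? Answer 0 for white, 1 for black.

0

gen 0: ........
........
........
....<...
........
........
gen 1: ........
........
....^...
....o...
........
........
gen 2: ........
........
....o>..
....o...
........
........
gen 3: ........
........
....oo..
....ov..
........
........
gen 4: ........
........
....oo..
....<o..
........
........
gen 5: ........
........
....oo..
.....o..
....v...
........
gen 6: ........
........
....oo..
.....o..
...<o...
........
gen 7: ........
........
....oo..
...^.o..
...oo...
........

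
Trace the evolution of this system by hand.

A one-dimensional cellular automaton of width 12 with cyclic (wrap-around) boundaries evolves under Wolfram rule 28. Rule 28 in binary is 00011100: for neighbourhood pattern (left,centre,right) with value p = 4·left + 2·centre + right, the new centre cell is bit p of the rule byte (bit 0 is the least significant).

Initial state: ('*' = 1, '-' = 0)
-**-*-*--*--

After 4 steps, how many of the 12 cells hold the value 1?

6

t=0: -**-*-*--*--
t=1: -*--*-**-**-
t=2: -**-*-*--*-*
t=3: -*--*-**-*-*
t=4: -**-*-*--*-*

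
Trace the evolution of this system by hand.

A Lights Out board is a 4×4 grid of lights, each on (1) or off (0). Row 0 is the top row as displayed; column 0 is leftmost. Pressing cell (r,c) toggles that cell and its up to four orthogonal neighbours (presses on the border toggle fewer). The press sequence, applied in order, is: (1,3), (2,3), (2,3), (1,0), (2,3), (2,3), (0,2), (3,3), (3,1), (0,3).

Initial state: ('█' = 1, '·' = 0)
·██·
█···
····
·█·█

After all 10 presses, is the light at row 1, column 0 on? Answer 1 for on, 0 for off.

k=0  ·██·
█···
····
·█·█
k=1  ·███
█·██
···█
·█·█
k=2  ·███
█·█·
··█·
·█··
k=3  ·███
█·██
···█
·█·█
k=4  ████
·███
█··█
·█·█
k=5  ████
·██·
█·█·
·█··
k=6  ████
·███
█··█
·█·█
k=7  █···
·█·█
█··█
·█·█
k=8  █···
·█·█
█···
·██·
k=9  █···
·█·█
██··
█···
k=10  █·██
·█··
██··
█···

0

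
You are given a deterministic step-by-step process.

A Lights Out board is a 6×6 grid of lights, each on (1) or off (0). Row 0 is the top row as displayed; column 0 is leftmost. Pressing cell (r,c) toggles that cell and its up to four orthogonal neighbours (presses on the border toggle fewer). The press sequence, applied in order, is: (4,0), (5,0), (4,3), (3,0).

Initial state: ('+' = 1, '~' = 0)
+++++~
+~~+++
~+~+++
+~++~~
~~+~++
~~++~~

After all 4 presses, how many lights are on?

gen 0: +++++~
+~~+++
~+~+++
+~++~~
~~+~++
~~++~~
gen 1: +++++~
+~~+++
~+~+++
~~++~~
+++~++
+~++~~
gen 2: +++++~
+~~+++
~+~+++
~~++~~
~++~++
~+++~~
gen 3: +++++~
+~~+++
~+~+++
~~+~~~
~+~+~+
~++~~~
gen 4: +++++~
+~~+++
++~+++
+++~~~
++~+~+
~++~~~

23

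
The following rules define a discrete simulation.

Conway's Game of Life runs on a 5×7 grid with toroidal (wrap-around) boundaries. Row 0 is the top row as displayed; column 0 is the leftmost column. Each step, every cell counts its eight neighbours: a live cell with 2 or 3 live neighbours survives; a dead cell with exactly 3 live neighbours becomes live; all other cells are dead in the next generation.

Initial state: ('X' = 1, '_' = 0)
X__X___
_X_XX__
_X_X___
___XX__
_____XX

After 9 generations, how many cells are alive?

[0] X__X___
_X_XX__
_X_X___
___XX__
_____XX
[1] X_XX_XX
XX_XX__
_______
__XXXX_
___X_XX
[2] _______
XX_XXX_
_X___X_
__XX_XX
XX_____
[3] __X_X_X
XXX_XXX
_X_____
__X_XXX
XXX___X
[4] ____X__
__X_X_X
_______
__XX_XX
__X_X__
[5] ____X__
___X_X_
__X_X_X
__XXXX_
__X_X__
[6] ____XX_
___X_X_
__X___X
_XX____
__X____
[7] ___XXX_
___X_XX
_XXX___
_XXX___
_XXX___
[8] _____XX
_____XX
XX_____
X___X__
_X_____
[9] X____XX
_____X_
XX___X_
X______
X____XX

11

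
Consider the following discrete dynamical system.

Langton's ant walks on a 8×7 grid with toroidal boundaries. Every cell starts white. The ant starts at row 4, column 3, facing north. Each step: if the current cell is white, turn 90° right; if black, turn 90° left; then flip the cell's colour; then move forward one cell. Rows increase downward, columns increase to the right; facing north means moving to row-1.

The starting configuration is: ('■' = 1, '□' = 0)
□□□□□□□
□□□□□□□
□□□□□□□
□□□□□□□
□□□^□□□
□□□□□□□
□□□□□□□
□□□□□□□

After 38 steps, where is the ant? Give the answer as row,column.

t=0: □□□□□□□
□□□□□□□
□□□□□□□
□□□□□□□
□□□^□□□
□□□□□□□
□□□□□□□
□□□□□□□
t=1: □□□□□□□
□□□□□□□
□□□□□□□
□□□□□□□
□□□■>□□
□□□□□□□
□□□□□□□
□□□□□□□
t=2: □□□□□□□
□□□□□□□
□□□□□□□
□□□□□□□
□□□■■□□
□□□□v□□
□□□□□□□
□□□□□□□
t=3: □□□□□□□
□□□□□□□
□□□□□□□
□□□□□□□
□□□■■□□
□□□<■□□
□□□□□□□
□□□□□□□
t=4: □□□□□□□
□□□□□□□
□□□□□□□
□□□□□□□
□□□^■□□
□□□■■□□
□□□□□□□
□□□□□□□
t=5: □□□□□□□
□□□□□□□
□□□□□□□
□□□□□□□
□□<□■□□
□□□■■□□
□□□□□□□
□□□□□□□
t=6: □□□□□□□
□□□□□□□
□□□□□□□
□□^□□□□
□□■□■□□
□□□■■□□
□□□□□□□
□□□□□□□
t=7: □□□□□□□
□□□□□□□
□□□□□□□
□□■>□□□
□□■□■□□
□□□■■□□
□□□□□□□
□□□□□□□
t=8: □□□□□□□
□□□□□□□
□□□□□□□
□□■■□□□
□□■v■□□
□□□■■□□
□□□□□□□
□□□□□□□
t=9: □□□□□□□
□□□□□□□
□□□□□□□
□□■■□□□
□□<■■□□
□□□■■□□
□□□□□□□
□□□□□□□
t=10: □□□□□□□
□□□□□□□
□□□□□□□
□□■■□□□
□□□■■□□
□□v■■□□
□□□□□□□
□□□□□□□
t=11: □□□□□□□
□□□□□□□
□□□□□□□
□□■■□□□
□□□■■□□
□<■■■□□
□□□□□□□
□□□□□□□
t=12: □□□□□□□
□□□□□□□
□□□□□□□
□□■■□□□
□^□■■□□
□■■■■□□
□□□□□□□
□□□□□□□
t=13: □□□□□□□
□□□□□□□
□□□□□□□
□□■■□□□
□■>■■□□
□■■■■□□
□□□□□□□
□□□□□□□
t=14: □□□□□□□
□□□□□□□
□□□□□□□
□□■■□□□
□■■■■□□
□■v■■□□
□□□□□□□
□□□□□□□
t=15: □□□□□□□
□□□□□□□
□□□□□□□
□□■■□□□
□■■■■□□
□■□>■□□
□□□□□□□
□□□□□□□
t=16: □□□□□□□
□□□□□□□
□□□□□□□
□□■■□□□
□■■^■□□
□■□□■□□
□□□□□□□
□□□□□□□
t=17: □□□□□□□
□□□□□□□
□□□□□□□
□□■■□□□
□■<□■□□
□■□□■□□
□□□□□□□
□□□□□□□
t=18: □□□□□□□
□□□□□□□
□□□□□□□
□□■■□□□
□■□□■□□
□■v□■□□
□□□□□□□
□□□□□□□
t=19: □□□□□□□
□□□□□□□
□□□□□□□
□□■■□□□
□■□□■□□
□<■□■□□
□□□□□□□
□□□□□□□
t=20: □□□□□□□
□□□□□□□
□□□□□□□
□□■■□□□
□■□□■□□
□□■□■□□
□v□□□□□
□□□□□□□
t=21: □□□□□□□
□□□□□□□
□□□□□□□
□□■■□□□
□■□□■□□
□□■□■□□
<■□□□□□
□□□□□□□
t=22: □□□□□□□
□□□□□□□
□□□□□□□
□□■■□□□
□■□□■□□
^□■□■□□
■■□□□□□
□□□□□□□
t=23: □□□□□□□
□□□□□□□
□□□□□□□
□□■■□□□
□■□□■□□
■>■□■□□
■■□□□□□
□□□□□□□
t=24: □□□□□□□
□□□□□□□
□□□□□□□
□□■■□□□
□■□□■□□
■■■□■□□
■v□□□□□
□□□□□□□
t=25: □□□□□□□
□□□□□□□
□□□□□□□
□□■■□□□
□■□□■□□
■■■□■□□
■□>□□□□
□□□□□□□
t=26: □□□□□□□
□□□□□□□
□□□□□□□
□□■■□□□
□■□□■□□
■■■□■□□
■□■□□□□
□□v□□□□
t=27: □□□□□□□
□□□□□□□
□□□□□□□
□□■■□□□
□■□□■□□
■■■□■□□
■□■□□□□
□<■□□□□
t=28: □□□□□□□
□□□□□□□
□□□□□□□
□□■■□□□
□■□□■□□
■■■□■□□
■^■□□□□
□■■□□□□
t=29: □□□□□□□
□□□□□□□
□□□□□□□
□□■■□□□
□■□□■□□
■■■□■□□
■■>□□□□
□■■□□□□
t=30: □□□□□□□
□□□□□□□
□□□□□□□
□□■■□□□
□■□□■□□
■■^□■□□
■■□□□□□
□■■□□□□
t=31: □□□□□□□
□□□□□□□
□□□□□□□
□□■■□□□
□■□□■□□
■<□□■□□
■■□□□□□
□■■□□□□
t=32: □□□□□□□
□□□□□□□
□□□□□□□
□□■■□□□
□■□□■□□
■□□□■□□
■v□□□□□
□■■□□□□
t=33: □□□□□□□
□□□□□□□
□□□□□□□
□□■■□□□
□■□□■□□
■□□□■□□
■□>□□□□
□■■□□□□
t=34: □□□□□□□
□□□□□□□
□□□□□□□
□□■■□□□
□■□□■□□
■□□□■□□
■□■□□□□
□■v□□□□
t=35: □□□□□□□
□□□□□□□
□□□□□□□
□□■■□□□
□■□□■□□
■□□□■□□
■□■□□□□
□■□>□□□
t=36: □□□v□□□
□□□□□□□
□□□□□□□
□□■■□□□
□■□□■□□
■□□□■□□
■□■□□□□
□■□■□□□
t=37: □□<■□□□
□□□□□□□
□□□□□□□
□□■■□□□
□■□□■□□
■□□□■□□
■□■□□□□
□■□■□□□
t=38: □□■■□□□
□□□□□□□
□□□□□□□
□□■■□□□
□■□□■□□
■□□□■□□
■□■□□□□
□■^■□□□

7,2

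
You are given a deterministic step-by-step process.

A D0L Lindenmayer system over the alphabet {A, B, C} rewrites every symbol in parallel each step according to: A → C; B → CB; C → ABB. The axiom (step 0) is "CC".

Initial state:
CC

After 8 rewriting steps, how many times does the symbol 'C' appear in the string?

t=0: CC
t=1: ABBABB
t=2: CCBCBCCBCB
t=3: ABBABBCBABBCBABBABBCBABBCB
t=4: CCBCBCCBCBABBCBCCBCBABBCBCCBCBCCBCBABBCBCCBCBABBCB
t=5: ABBABBCBABBCBABBABBCBABBCBCCBCBABBCBABBABBCBABBCBCCBCBABBCBABBABBCBABBCBABBABBCBABBCBCCBCBABBCBABBABBCBABBCBCCBCBABBCB
t=6: CCBCBCCBCBABBCBCCBCBABBCBCCBCBCCBCBABBCBCCBCBABBCBABBABBCB…CCBCBABBCBCCBCBCCBCBABBCBCCBCBABBCBABBABBCBABBCBCCBCBABBCB  (len 242)
t=7: ABBABBCBABBCBABBABBCBABBCBCCBCBABBCBABBABBCBABBCBCCBCBABBC…CCBCBABBCBCCBCBCCBCBABBCBCCBCBABBCBABBABBCBABBCBCCBCBABBCB  (len 546)
t=8: CCBCBCCBCBABBCBCCBCBABBCBCCBCBCCBCBABBCBCCBCBABBCBABBABBCB…CCBCBABBCBCCBCBCCBCBABBCBCCBCBABBCBABBABBCBABBCBCCBCBABBCB  (len 1154)

394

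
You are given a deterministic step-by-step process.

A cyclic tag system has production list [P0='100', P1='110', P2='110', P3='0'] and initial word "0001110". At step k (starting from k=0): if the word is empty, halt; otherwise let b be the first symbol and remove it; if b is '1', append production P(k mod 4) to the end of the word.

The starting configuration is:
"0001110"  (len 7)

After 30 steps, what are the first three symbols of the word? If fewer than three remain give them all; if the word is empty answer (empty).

[0] "0001110"  (len 7)
[1] "001110"  (len 6)
[2] "01110"  (len 5)
[3] "1110"  (len 4)
[4] "1100"  (len 4)
[5] "100100"  (len 6)
[6] "00100110"  (len 8)
[7] "0100110"  (len 7)
[8] "100110"  (len 6)
[9] "00110100"  (len 8)
[10] "0110100"  (len 7)
[11] "110100"  (len 6)
[12] "101000"  (len 6)
[13] "01000100"  (len 8)
[14] "1000100"  (len 7)
[15] "000100110"  (len 9)
[16] "00100110"  (len 8)
[17] "0100110"  (len 7)
[18] "100110"  (len 6)
[19] "00110110"  (len 8)
[20] "0110110"  (len 7)
[21] "110110"  (len 6)
[22] "10110110"  (len 8)
[23] "0110110110"  (len 10)
[24] "110110110"  (len 9)
[25] "10110110100"  (len 11)
[26] "0110110100110"  (len 13)
[27] "110110100110"  (len 12)
[28] "101101001100"  (len 12)
[29] "01101001100100"  (len 14)
[30] "1101001100100"  (len 13)

110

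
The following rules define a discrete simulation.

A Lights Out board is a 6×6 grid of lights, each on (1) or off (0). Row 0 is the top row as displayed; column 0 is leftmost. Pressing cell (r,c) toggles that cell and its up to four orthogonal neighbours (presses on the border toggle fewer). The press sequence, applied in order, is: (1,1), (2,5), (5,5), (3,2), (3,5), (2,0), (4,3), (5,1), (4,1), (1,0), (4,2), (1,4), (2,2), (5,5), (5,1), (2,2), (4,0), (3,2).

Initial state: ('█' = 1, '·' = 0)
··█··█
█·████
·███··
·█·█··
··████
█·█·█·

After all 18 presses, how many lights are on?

k=0  ··█··█
█·████
·███··
·█·█··
··████
█·█·█·
k=1  ·██··█
·█·███
··██··
·█·█··
··████
█·█·█·
k=2  ·██··█
·█·██·
··████
·█·█·█
··████
█·█·█·
k=3  ·██··█
·█·██·
··████
·█·█·█
··███·
█·█··█
k=4  ·██··█
·█·██·
···███
··█··█
···██·
█·█··█
k=5  ·██··█
·█·██·
···██·
··█·█·
···███
█·█··█
k=6  ·██··█
██·██·
██·██·
█·█·█·
···███
█·█··█
k=7  ·██··█
██·██·
██·██·
█·███·
··█··█
█·██·█
k=8  ·██··█
██·██·
██·██·
█·███·
·██··█
·█·█·█
k=9  ·██··█
██·██·
██·██·
█████·
█····█
···█·█
k=10  ███··█
···██·
·█·██·
█████·
█····█
···█·█
k=11  ███··█
···██·
·█·██·
██·██·
████·█
··██·█
k=12  ███·██
·····█
·█·█··
██·██·
████·█
··██·█
k=13  ███·██
··█··█
··█···
█████·
████·█
··██·█
k=14  ███·██
··█··█
··█···
█████·
████··
··███·
k=15  ███·██
··█··█
··█···
█████·
█·██··
██·██·
k=16  ███·██
·····█
·█·█··
██·██·
█·██··
██·██·
k=17  ███·██
·····█
·█·█··
·█·██·
·███··
·█·██·
k=18  ███·██
·····█
·███··
··█·█·
·█·█··
·█·██·

16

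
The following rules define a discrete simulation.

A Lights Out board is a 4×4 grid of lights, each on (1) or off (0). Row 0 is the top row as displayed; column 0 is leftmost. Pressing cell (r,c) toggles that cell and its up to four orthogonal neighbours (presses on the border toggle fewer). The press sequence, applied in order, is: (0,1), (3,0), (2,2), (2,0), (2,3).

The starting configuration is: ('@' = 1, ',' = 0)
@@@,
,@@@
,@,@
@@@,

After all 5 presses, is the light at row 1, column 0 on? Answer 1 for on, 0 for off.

[0] @@@,
,@@@
,@,@
@@@,
[1] ,,,,
,,@@
,@,@
@@@,
[2] ,,,,
,,@@
@@,@
,,@,
[3] ,,,,
,,,@
@,@,
,,,,
[4] ,,,,
@,,@
,@@,
@,,,
[5] ,,,,
@,,,
,@,@
@,,@

1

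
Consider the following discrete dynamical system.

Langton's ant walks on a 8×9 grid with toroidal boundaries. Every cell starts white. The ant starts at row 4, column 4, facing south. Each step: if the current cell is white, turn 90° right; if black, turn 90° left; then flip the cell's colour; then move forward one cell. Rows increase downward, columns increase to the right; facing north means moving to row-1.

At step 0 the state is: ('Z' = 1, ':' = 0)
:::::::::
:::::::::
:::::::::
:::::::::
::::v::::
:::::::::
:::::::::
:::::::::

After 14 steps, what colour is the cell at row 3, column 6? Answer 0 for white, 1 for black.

1

[0] :::::::::
:::::::::
:::::::::
:::::::::
::::v::::
:::::::::
:::::::::
:::::::::
[1] :::::::::
:::::::::
:::::::::
:::::::::
:::<Z::::
:::::::::
:::::::::
:::::::::
[2] :::::::::
:::::::::
:::::::::
:::^:::::
:::ZZ::::
:::::::::
:::::::::
:::::::::
[3] :::::::::
:::::::::
:::::::::
:::Z>::::
:::ZZ::::
:::::::::
:::::::::
:::::::::
[4] :::::::::
:::::::::
:::::::::
:::ZZ::::
:::Zv::::
:::::::::
:::::::::
:::::::::
[5] :::::::::
:::::::::
:::::::::
:::ZZ::::
:::Z:>:::
:::::::::
:::::::::
:::::::::
[6] :::::::::
:::::::::
:::::::::
:::ZZ::::
:::Z:Z:::
:::::v:::
:::::::::
:::::::::
[7] :::::::::
:::::::::
:::::::::
:::ZZ::::
:::Z:Z:::
::::<Z:::
:::::::::
:::::::::
[8] :::::::::
:::::::::
:::::::::
:::ZZ::::
:::Z^Z:::
::::ZZ:::
:::::::::
:::::::::
[9] :::::::::
:::::::::
:::::::::
:::ZZ::::
:::ZZ>:::
::::ZZ:::
:::::::::
:::::::::
[10] :::::::::
:::::::::
:::::::::
:::ZZ^:::
:::ZZ::::
::::ZZ:::
:::::::::
:::::::::
[11] :::::::::
:::::::::
:::::::::
:::ZZZ>::
:::ZZ::::
::::ZZ:::
:::::::::
:::::::::
[12] :::::::::
:::::::::
:::::::::
:::ZZZZ::
:::ZZ:v::
::::ZZ:::
:::::::::
:::::::::
[13] :::::::::
:::::::::
:::::::::
:::ZZZZ::
:::ZZ<Z::
::::ZZ:::
:::::::::
:::::::::
[14] :::::::::
:::::::::
:::::::::
:::ZZ^Z::
:::ZZZZ::
::::ZZ:::
:::::::::
:::::::::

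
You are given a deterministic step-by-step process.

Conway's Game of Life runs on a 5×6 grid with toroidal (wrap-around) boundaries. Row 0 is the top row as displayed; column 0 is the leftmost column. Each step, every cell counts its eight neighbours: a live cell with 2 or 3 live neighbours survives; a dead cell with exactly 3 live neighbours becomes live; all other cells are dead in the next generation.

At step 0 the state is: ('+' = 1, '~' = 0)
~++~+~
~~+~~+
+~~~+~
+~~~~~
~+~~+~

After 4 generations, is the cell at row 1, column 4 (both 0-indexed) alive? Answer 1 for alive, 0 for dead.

t=0: ~++~+~
~~+~~+
+~~~+~
+~~~~~
~+~~+~
t=1: +++~++
+~+~++
++~~~~
++~~~~
++++~+
t=2: ~~~~~~
~~+~+~
~~+~~~
~~~~~~
~~~+~~
t=3: ~~~+~~
~~~+~~
~~~+~~
~~~~~~
~~~~~~
t=4: ~~~~~~
~~+++~
~~~~~~
~~~~~~
~~~~~~

1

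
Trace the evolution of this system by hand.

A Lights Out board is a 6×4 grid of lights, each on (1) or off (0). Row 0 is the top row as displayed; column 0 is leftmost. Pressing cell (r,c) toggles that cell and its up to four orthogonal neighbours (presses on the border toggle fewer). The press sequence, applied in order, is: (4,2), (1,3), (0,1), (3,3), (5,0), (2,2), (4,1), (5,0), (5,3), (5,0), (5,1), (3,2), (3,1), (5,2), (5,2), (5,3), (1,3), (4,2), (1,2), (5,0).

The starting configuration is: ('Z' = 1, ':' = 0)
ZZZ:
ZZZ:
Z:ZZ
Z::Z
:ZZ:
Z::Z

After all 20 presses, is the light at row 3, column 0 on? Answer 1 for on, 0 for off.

t=0: ZZZ:
ZZZ:
Z:ZZ
Z::Z
:ZZ:
Z::Z
t=1: ZZZ:
ZZZ:
Z:ZZ
Z:ZZ
:::Z
Z:ZZ
t=2: ZZZZ
ZZ:Z
Z:Z:
Z:ZZ
:::Z
Z:ZZ
t=3: :::Z
Z::Z
Z:Z:
Z:ZZ
:::Z
Z:ZZ
t=4: :::Z
Z::Z
Z:ZZ
Z:::
::::
Z:ZZ
t=5: :::Z
Z::Z
Z:ZZ
Z:::
Z:::
:ZZZ
t=6: :::Z
Z:ZZ
ZZ::
Z:Z:
Z:::
:ZZZ
t=7: :::Z
Z:ZZ
ZZ::
ZZZ:
:ZZ:
::ZZ
t=8: :::Z
Z:ZZ
ZZ::
ZZZ:
ZZZ:
ZZZZ
t=9: :::Z
Z:ZZ
ZZ::
ZZZ:
ZZZZ
ZZ::
t=10: :::Z
Z:ZZ
ZZ::
ZZZ:
:ZZZ
::::
t=11: :::Z
Z:ZZ
ZZ::
ZZZ:
::ZZ
ZZZ:
t=12: :::Z
Z:ZZ
ZZZ:
Z::Z
:::Z
ZZZ:
t=13: :::Z
Z:ZZ
Z:Z:
:ZZZ
:Z:Z
ZZZ:
t=14: :::Z
Z:ZZ
Z:Z:
:ZZZ
:ZZZ
Z::Z
t=15: :::Z
Z:ZZ
Z:Z:
:ZZZ
:Z:Z
ZZZ:
t=16: :::Z
Z:ZZ
Z:Z:
:ZZZ
:Z::
ZZ:Z
t=17: ::::
Z:::
Z:ZZ
:ZZZ
:Z::
ZZ:Z
t=18: ::::
Z:::
Z:ZZ
:Z:Z
::ZZ
ZZZZ
t=19: ::Z:
ZZZZ
Z::Z
:Z:Z
::ZZ
ZZZZ
t=20: ::Z:
ZZZZ
Z::Z
:Z:Z
Z:ZZ
::ZZ

0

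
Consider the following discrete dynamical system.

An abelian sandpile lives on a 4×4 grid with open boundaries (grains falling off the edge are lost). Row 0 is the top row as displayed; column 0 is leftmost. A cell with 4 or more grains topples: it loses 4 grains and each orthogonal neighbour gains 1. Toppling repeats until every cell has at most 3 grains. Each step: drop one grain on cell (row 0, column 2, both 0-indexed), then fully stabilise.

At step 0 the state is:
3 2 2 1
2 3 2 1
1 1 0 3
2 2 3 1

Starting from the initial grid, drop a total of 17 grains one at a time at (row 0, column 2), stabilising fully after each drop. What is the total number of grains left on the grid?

29

k=0  3 2 2 1
2 3 2 1
1 1 0 3
2 2 3 1
k=1  3 2 3 1
2 3 2 1
1 1 0 3
2 2 3 1
k=2  3 3 0 2
2 3 3 1
1 1 0 3
2 2 3 1
k=3  3 3 1 2
2 3 3 1
1 1 0 3
2 2 3 1
k=4  3 3 2 2
2 3 3 1
1 1 0 3
2 2 3 1
k=5  3 3 3 2
2 3 3 1
1 1 0 3
2 2 3 1
k=6  1 2 2 3
0 2 1 2
2 2 1 3
2 2 3 1
k=7  1 2 3 3
0 2 1 2
2 2 1 3
2 2 3 1
k=8  1 3 1 0
0 2 2 3
2 2 1 3
2 2 3 1
k=9  1 3 2 0
0 2 2 3
2 2 1 3
2 2 3 1
k=10  1 3 3 0
0 2 2 3
2 2 1 3
2 2 3 1
k=11  2 0 1 1
0 3 3 3
2 2 1 3
2 2 3 1
k=12  2 0 2 1
0 3 3 3
2 2 1 3
2 2 3 1
k=13  2 0 3 1
0 3 3 3
2 2 1 3
2 2 3 1
k=14  2 2 1 3
1 0 2 1
2 3 3 0
2 2 3 2
k=15  2 2 2 3
1 0 2 1
2 3 3 0
2 2 3 2
k=16  2 2 3 3
1 0 2 1
2 3 3 0
2 2 3 2
k=17  2 3 1 0
1 0 3 2
2 3 3 0
2 2 3 2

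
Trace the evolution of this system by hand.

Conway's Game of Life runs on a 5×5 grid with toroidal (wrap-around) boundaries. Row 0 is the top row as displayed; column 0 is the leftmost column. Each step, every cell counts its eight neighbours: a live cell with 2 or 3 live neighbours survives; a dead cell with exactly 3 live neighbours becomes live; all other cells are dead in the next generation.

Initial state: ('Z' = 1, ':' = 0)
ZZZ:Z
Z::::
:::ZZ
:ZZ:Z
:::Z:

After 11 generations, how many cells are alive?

16

[0] ZZZ:Z
Z::::
:::ZZ
:ZZ:Z
:::Z:
[1] ZZZZZ
::Z::
:ZZZZ
Z:Z:Z
:::::
[2] ZZZZZ
:::::
::::Z
Z:Z:Z
:::::
[3] ZZZZZ
:ZZ::
Z::ZZ
Z::ZZ
:::::
[4] Z::ZZ
:::::
:::::
Z::Z:
:::::
[5] ::::Z
::::Z
:::::
:::::
Z::Z:
[6] Z::ZZ
:::::
:::::
:::::
::::Z
[7] Z::ZZ
::::Z
:::::
:::::
Z::ZZ
[8] :::::
Z::ZZ
:::::
::::Z
Z::Z:
[9] Z::Z:
::::Z
Z::Z:
::::Z
::::Z
[10] Z::Z:
Z::Z:
Z::Z:
Z::ZZ
Z::ZZ
[11] ZZZZ:
ZZZZ:
ZZZZ:
:ZZ::
:ZZ::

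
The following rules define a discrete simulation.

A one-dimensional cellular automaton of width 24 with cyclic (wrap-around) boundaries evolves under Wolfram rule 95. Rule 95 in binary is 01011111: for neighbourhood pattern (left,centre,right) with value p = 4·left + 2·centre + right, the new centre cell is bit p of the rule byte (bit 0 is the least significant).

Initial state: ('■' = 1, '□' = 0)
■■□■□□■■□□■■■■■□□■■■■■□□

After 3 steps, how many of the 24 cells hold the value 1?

17

k=0  ■■□■□□■■□□■■■■■□□■■■■■□□
k=1  ■■□■■■■■■■■□□□■■■■□□□■■■
k=2  □■□■□□□□□□■■■■■□□■■■■■□□
k=3  ■■□■■■■■■■■□□□■■■■□□□■■■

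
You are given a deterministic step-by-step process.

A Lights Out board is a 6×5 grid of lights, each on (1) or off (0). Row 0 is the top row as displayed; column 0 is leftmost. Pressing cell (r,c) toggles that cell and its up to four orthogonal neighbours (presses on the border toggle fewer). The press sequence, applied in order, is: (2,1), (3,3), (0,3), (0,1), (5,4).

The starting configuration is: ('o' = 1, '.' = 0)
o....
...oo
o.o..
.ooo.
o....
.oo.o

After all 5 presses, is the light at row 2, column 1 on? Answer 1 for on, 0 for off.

1

gen 0: o....
...oo
o.o..
.ooo.
o....
.oo.o
gen 1: o....
.o.oo
.o...
..oo.
o....
.oo.o
gen 2: o....
.o.oo
.o.o.
....o
o..o.
.oo.o
gen 3: o.ooo
.o..o
.o.o.
....o
o..o.
.oo.o
gen 4: .o.oo
....o
.o.o.
....o
o..o.
.oo.o
gen 5: .o.oo
....o
.o.o.
....o
o..oo
.ooo.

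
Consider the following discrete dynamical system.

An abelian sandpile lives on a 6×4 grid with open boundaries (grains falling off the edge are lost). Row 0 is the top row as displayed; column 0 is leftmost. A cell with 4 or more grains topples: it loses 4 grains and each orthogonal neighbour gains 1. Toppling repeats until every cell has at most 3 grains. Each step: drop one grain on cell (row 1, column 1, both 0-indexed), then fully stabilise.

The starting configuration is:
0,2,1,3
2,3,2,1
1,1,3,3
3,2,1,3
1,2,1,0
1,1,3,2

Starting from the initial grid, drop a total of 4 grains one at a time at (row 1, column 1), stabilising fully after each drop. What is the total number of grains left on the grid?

46

step 0: 0,2,1,3
2,3,2,1
1,1,3,3
3,2,1,3
1,2,1,0
1,1,3,2
step 1: 0,3,1,3
3,0,3,1
1,2,3,3
3,2,1,3
1,2,1,0
1,1,3,2
step 2: 0,3,1,3
3,1,3,1
1,2,3,3
3,2,1,3
1,2,1,0
1,1,3,2
step 3: 0,3,1,3
3,2,3,1
1,2,3,3
3,2,1,3
1,2,1,0
1,1,3,2
step 4: 0,3,1,3
3,3,3,1
1,2,3,3
3,2,1,3
1,2,1,0
1,1,3,2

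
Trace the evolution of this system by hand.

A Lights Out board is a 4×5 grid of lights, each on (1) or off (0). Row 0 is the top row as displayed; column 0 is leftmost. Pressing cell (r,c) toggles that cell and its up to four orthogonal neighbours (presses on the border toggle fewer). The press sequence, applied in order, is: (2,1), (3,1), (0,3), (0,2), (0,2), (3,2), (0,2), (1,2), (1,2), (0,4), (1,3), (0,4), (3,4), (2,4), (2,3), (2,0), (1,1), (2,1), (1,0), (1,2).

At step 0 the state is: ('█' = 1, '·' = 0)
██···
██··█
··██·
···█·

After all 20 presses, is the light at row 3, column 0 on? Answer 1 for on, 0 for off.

0) ██···
██··█
··██·
···█·
1) ██···
█···█
██·█·
·█·█·
2) ██···
█···█
█··█·
█·██·
3) █████
█··██
█··█·
█·██·
4) █···█
█·███
█··█·
█·██·
5) █████
█··██
█··█·
█·██·
6) █████
█··██
█·██·
██···
7) █···█
█·███
█·██·
██···
8) █·█·█
██··█
█··█·
██···
9) █···█
█·███
█·██·
██···
10) █··█·
█·██·
█·██·
██···
11) █····
█···█
█·█··
██···
12) █··██
█····
█·█··
██···
13) █··██
█····
█·█·█
██·██
14) █··██
█···█
█·██·
██·█·
15) █··██
█··██
█···█
██···
16) █··██
···██
·█··█
·█···
17) ██·██
█████
····█
·█···
18) ██·██
█·███
███·█
·····
19) ·█·██
·████
·██·█
·····
20) ·████
····█
·█··█
·····

0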